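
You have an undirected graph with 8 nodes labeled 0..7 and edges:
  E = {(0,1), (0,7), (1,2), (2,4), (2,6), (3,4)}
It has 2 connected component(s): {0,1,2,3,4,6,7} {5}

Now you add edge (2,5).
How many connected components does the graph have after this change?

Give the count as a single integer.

Answer: 1

Derivation:
Initial component count: 2
Add (2,5): merges two components. Count decreases: 2 -> 1.
New component count: 1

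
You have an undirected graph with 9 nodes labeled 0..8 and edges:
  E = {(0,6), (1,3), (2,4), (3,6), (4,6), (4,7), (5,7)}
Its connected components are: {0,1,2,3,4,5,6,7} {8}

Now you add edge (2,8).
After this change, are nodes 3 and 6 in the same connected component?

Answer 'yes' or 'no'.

Initial components: {0,1,2,3,4,5,6,7} {8}
Adding edge (2,8): merges {0,1,2,3,4,5,6,7} and {8}.
New components: {0,1,2,3,4,5,6,7,8}
Are 3 and 6 in the same component? yes

Answer: yes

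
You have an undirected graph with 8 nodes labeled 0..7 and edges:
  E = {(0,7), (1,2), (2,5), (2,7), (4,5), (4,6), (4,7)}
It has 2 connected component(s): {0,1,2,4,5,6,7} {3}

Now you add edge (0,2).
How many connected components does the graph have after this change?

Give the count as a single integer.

Answer: 2

Derivation:
Initial component count: 2
Add (0,2): endpoints already in same component. Count unchanged: 2.
New component count: 2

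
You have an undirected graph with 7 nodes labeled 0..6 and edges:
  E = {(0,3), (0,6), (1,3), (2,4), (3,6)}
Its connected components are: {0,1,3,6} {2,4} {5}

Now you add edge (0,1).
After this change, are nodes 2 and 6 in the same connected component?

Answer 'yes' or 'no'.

Initial components: {0,1,3,6} {2,4} {5}
Adding edge (0,1): both already in same component {0,1,3,6}. No change.
New components: {0,1,3,6} {2,4} {5}
Are 2 and 6 in the same component? no

Answer: no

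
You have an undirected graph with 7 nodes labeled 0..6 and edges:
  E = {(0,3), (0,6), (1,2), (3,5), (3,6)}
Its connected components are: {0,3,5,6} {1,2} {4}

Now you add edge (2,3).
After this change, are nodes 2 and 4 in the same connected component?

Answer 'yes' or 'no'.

Initial components: {0,3,5,6} {1,2} {4}
Adding edge (2,3): merges {1,2} and {0,3,5,6}.
New components: {0,1,2,3,5,6} {4}
Are 2 and 4 in the same component? no

Answer: no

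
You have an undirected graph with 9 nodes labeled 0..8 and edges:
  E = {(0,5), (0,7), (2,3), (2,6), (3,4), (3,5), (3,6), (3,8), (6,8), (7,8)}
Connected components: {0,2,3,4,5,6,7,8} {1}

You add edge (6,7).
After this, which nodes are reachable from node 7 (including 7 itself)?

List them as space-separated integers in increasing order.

Answer: 0 2 3 4 5 6 7 8

Derivation:
Before: nodes reachable from 7: {0,2,3,4,5,6,7,8}
Adding (6,7): both endpoints already in same component. Reachability from 7 unchanged.
After: nodes reachable from 7: {0,2,3,4,5,6,7,8}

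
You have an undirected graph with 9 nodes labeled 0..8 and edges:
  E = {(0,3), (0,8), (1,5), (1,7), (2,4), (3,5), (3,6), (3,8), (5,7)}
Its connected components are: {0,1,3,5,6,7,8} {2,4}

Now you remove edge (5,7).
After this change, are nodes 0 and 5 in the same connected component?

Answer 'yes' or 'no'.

Initial components: {0,1,3,5,6,7,8} {2,4}
Removing edge (5,7): not a bridge — component count unchanged at 2.
New components: {0,1,3,5,6,7,8} {2,4}
Are 0 and 5 in the same component? yes

Answer: yes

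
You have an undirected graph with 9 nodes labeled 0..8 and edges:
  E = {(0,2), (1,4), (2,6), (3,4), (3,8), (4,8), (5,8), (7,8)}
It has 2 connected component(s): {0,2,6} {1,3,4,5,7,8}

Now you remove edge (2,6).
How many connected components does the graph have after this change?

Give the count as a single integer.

Initial component count: 2
Remove (2,6): it was a bridge. Count increases: 2 -> 3.
  After removal, components: {0,2} {1,3,4,5,7,8} {6}
New component count: 3

Answer: 3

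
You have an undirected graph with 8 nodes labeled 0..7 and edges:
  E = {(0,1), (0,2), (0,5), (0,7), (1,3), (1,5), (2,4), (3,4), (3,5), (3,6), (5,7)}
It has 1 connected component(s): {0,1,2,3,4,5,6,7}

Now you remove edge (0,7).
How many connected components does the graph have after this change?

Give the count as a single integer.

Answer: 1

Derivation:
Initial component count: 1
Remove (0,7): not a bridge. Count unchanged: 1.
  After removal, components: {0,1,2,3,4,5,6,7}
New component count: 1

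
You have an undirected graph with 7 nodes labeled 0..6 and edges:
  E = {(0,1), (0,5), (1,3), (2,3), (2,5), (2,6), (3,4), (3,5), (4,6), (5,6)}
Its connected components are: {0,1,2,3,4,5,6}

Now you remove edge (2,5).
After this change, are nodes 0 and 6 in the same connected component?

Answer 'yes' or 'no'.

Answer: yes

Derivation:
Initial components: {0,1,2,3,4,5,6}
Removing edge (2,5): not a bridge — component count unchanged at 1.
New components: {0,1,2,3,4,5,6}
Are 0 and 6 in the same component? yes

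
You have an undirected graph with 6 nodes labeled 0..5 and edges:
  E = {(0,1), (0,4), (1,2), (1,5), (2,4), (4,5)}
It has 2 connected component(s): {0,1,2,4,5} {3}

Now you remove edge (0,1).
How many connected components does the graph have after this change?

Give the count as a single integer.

Answer: 2

Derivation:
Initial component count: 2
Remove (0,1): not a bridge. Count unchanged: 2.
  After removal, components: {0,1,2,4,5} {3}
New component count: 2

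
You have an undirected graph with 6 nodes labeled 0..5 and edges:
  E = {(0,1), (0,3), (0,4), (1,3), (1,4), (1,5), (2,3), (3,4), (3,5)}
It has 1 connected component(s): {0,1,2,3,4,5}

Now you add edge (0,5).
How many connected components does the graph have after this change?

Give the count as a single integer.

Initial component count: 1
Add (0,5): endpoints already in same component. Count unchanged: 1.
New component count: 1

Answer: 1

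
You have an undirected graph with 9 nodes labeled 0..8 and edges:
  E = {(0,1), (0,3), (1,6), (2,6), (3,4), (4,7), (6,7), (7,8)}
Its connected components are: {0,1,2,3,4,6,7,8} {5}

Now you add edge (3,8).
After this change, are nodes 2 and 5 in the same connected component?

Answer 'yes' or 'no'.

Answer: no

Derivation:
Initial components: {0,1,2,3,4,6,7,8} {5}
Adding edge (3,8): both already in same component {0,1,2,3,4,6,7,8}. No change.
New components: {0,1,2,3,4,6,7,8} {5}
Are 2 and 5 in the same component? no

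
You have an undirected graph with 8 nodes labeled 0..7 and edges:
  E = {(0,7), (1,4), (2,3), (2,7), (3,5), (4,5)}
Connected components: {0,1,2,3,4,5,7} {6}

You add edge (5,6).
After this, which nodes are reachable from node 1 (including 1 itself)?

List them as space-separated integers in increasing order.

Answer: 0 1 2 3 4 5 6 7

Derivation:
Before: nodes reachable from 1: {0,1,2,3,4,5,7}
Adding (5,6): merges 1's component with another. Reachability grows.
After: nodes reachable from 1: {0,1,2,3,4,5,6,7}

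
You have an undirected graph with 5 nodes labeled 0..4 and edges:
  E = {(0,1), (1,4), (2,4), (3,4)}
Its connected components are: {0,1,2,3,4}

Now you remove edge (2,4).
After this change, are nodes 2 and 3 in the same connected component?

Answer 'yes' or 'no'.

Initial components: {0,1,2,3,4}
Removing edge (2,4): it was a bridge — component count 1 -> 2.
New components: {0,1,3,4} {2}
Are 2 and 3 in the same component? no

Answer: no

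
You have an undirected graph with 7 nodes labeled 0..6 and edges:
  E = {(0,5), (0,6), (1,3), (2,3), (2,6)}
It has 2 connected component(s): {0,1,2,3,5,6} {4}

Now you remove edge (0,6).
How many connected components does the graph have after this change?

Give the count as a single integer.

Initial component count: 2
Remove (0,6): it was a bridge. Count increases: 2 -> 3.
  After removal, components: {0,5} {1,2,3,6} {4}
New component count: 3

Answer: 3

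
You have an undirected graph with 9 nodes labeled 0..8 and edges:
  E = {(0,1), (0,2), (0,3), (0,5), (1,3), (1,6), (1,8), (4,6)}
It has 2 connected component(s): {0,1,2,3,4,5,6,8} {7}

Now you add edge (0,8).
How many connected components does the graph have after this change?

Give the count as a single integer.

Answer: 2

Derivation:
Initial component count: 2
Add (0,8): endpoints already in same component. Count unchanged: 2.
New component count: 2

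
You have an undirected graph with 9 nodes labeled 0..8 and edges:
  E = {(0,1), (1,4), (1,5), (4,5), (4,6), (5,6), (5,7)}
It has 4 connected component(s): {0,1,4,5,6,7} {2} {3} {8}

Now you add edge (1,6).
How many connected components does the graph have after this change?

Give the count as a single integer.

Answer: 4

Derivation:
Initial component count: 4
Add (1,6): endpoints already in same component. Count unchanged: 4.
New component count: 4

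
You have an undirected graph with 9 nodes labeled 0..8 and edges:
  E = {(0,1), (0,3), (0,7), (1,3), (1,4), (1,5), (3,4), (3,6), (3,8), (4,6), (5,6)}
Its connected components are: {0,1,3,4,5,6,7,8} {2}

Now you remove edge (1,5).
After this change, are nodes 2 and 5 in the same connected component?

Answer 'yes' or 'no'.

Initial components: {0,1,3,4,5,6,7,8} {2}
Removing edge (1,5): not a bridge — component count unchanged at 2.
New components: {0,1,3,4,5,6,7,8} {2}
Are 2 and 5 in the same component? no

Answer: no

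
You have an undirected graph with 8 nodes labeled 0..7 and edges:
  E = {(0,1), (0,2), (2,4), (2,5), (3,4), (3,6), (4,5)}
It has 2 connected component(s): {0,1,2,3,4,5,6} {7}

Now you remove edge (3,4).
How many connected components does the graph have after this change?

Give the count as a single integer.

Answer: 3

Derivation:
Initial component count: 2
Remove (3,4): it was a bridge. Count increases: 2 -> 3.
  After removal, components: {0,1,2,4,5} {3,6} {7}
New component count: 3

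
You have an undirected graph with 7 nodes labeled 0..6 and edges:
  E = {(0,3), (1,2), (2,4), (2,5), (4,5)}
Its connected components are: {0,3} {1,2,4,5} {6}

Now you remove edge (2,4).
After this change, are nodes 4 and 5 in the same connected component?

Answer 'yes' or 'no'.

Initial components: {0,3} {1,2,4,5} {6}
Removing edge (2,4): not a bridge — component count unchanged at 3.
New components: {0,3} {1,2,4,5} {6}
Are 4 and 5 in the same component? yes

Answer: yes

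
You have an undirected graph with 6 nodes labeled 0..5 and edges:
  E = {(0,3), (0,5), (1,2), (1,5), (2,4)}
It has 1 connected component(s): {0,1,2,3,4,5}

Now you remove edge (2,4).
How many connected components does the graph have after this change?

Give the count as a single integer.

Answer: 2

Derivation:
Initial component count: 1
Remove (2,4): it was a bridge. Count increases: 1 -> 2.
  After removal, components: {0,1,2,3,5} {4}
New component count: 2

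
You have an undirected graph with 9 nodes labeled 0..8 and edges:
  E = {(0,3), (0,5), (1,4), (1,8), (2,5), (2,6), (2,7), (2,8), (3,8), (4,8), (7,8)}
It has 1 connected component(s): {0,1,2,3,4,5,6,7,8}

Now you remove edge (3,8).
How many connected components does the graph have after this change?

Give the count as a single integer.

Initial component count: 1
Remove (3,8): not a bridge. Count unchanged: 1.
  After removal, components: {0,1,2,3,4,5,6,7,8}
New component count: 1

Answer: 1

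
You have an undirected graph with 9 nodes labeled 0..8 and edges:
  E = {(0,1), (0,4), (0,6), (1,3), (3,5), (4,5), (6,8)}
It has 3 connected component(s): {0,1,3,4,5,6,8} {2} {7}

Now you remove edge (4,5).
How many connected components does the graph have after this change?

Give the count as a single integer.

Initial component count: 3
Remove (4,5): not a bridge. Count unchanged: 3.
  After removal, components: {0,1,3,4,5,6,8} {2} {7}
New component count: 3

Answer: 3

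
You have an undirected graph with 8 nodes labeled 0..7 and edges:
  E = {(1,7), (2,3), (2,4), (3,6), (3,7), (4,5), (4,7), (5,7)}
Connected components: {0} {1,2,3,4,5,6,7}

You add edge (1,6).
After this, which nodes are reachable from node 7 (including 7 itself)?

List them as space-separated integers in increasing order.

Answer: 1 2 3 4 5 6 7

Derivation:
Before: nodes reachable from 7: {1,2,3,4,5,6,7}
Adding (1,6): both endpoints already in same component. Reachability from 7 unchanged.
After: nodes reachable from 7: {1,2,3,4,5,6,7}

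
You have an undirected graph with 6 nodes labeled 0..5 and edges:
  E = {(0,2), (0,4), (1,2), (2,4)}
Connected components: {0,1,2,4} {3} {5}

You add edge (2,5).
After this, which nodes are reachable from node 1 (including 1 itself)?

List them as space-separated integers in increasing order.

Answer: 0 1 2 4 5

Derivation:
Before: nodes reachable from 1: {0,1,2,4}
Adding (2,5): merges 1's component with another. Reachability grows.
After: nodes reachable from 1: {0,1,2,4,5}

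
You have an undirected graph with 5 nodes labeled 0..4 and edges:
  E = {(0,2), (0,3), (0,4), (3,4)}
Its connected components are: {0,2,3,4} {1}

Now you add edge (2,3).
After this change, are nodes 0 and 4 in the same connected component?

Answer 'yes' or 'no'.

Initial components: {0,2,3,4} {1}
Adding edge (2,3): both already in same component {0,2,3,4}. No change.
New components: {0,2,3,4} {1}
Are 0 and 4 in the same component? yes

Answer: yes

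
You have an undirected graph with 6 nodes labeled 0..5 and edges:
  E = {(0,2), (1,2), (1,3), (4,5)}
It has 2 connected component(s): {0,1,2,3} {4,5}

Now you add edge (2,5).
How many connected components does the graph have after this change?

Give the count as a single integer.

Initial component count: 2
Add (2,5): merges two components. Count decreases: 2 -> 1.
New component count: 1

Answer: 1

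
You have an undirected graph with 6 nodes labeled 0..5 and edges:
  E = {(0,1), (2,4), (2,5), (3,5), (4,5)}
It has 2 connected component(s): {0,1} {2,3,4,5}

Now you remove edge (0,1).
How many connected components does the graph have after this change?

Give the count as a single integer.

Initial component count: 2
Remove (0,1): it was a bridge. Count increases: 2 -> 3.
  After removal, components: {0} {1} {2,3,4,5}
New component count: 3

Answer: 3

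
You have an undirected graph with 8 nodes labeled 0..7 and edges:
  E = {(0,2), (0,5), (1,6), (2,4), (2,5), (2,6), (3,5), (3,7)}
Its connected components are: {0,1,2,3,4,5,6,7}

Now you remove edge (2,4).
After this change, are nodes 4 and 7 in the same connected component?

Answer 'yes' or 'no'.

Answer: no

Derivation:
Initial components: {0,1,2,3,4,5,6,7}
Removing edge (2,4): it was a bridge — component count 1 -> 2.
New components: {0,1,2,3,5,6,7} {4}
Are 4 and 7 in the same component? no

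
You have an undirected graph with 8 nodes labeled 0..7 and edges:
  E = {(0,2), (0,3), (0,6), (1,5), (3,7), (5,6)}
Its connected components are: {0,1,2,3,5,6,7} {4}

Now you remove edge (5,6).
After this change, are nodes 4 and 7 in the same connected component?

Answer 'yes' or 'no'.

Initial components: {0,1,2,3,5,6,7} {4}
Removing edge (5,6): it was a bridge — component count 2 -> 3.
New components: {0,2,3,6,7} {1,5} {4}
Are 4 and 7 in the same component? no

Answer: no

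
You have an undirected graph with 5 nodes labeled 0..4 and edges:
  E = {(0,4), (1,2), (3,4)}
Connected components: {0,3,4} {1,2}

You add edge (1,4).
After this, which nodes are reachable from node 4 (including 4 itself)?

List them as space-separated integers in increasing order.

Answer: 0 1 2 3 4

Derivation:
Before: nodes reachable from 4: {0,3,4}
Adding (1,4): merges 4's component with another. Reachability grows.
After: nodes reachable from 4: {0,1,2,3,4}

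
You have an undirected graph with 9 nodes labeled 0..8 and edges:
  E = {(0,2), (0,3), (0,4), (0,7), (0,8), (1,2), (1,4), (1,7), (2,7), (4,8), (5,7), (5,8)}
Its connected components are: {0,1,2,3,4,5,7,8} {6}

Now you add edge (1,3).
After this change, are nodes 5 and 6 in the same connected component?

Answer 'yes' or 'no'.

Answer: no

Derivation:
Initial components: {0,1,2,3,4,5,7,8} {6}
Adding edge (1,3): both already in same component {0,1,2,3,4,5,7,8}. No change.
New components: {0,1,2,3,4,5,7,8} {6}
Are 5 and 6 in the same component? no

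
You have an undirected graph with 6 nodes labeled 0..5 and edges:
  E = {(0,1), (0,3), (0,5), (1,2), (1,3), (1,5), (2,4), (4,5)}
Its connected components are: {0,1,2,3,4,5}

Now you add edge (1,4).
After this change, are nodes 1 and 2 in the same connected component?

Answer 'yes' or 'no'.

Initial components: {0,1,2,3,4,5}
Adding edge (1,4): both already in same component {0,1,2,3,4,5}. No change.
New components: {0,1,2,3,4,5}
Are 1 and 2 in the same component? yes

Answer: yes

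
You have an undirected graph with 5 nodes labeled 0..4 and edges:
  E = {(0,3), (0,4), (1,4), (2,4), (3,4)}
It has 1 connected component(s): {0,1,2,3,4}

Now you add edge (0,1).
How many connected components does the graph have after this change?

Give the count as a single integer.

Answer: 1

Derivation:
Initial component count: 1
Add (0,1): endpoints already in same component. Count unchanged: 1.
New component count: 1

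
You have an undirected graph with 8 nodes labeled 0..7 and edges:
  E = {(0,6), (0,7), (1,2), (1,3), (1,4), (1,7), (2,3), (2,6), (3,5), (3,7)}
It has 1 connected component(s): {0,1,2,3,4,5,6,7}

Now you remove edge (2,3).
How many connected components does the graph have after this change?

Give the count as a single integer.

Answer: 1

Derivation:
Initial component count: 1
Remove (2,3): not a bridge. Count unchanged: 1.
  After removal, components: {0,1,2,3,4,5,6,7}
New component count: 1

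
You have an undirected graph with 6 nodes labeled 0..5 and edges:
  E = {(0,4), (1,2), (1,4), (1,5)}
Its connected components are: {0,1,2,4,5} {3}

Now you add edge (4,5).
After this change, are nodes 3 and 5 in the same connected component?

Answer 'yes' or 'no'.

Initial components: {0,1,2,4,5} {3}
Adding edge (4,5): both already in same component {0,1,2,4,5}. No change.
New components: {0,1,2,4,5} {3}
Are 3 and 5 in the same component? no

Answer: no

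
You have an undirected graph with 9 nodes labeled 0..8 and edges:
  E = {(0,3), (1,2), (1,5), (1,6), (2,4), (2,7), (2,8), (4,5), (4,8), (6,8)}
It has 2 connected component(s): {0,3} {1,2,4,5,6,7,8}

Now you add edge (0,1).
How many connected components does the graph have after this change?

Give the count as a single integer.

Initial component count: 2
Add (0,1): merges two components. Count decreases: 2 -> 1.
New component count: 1

Answer: 1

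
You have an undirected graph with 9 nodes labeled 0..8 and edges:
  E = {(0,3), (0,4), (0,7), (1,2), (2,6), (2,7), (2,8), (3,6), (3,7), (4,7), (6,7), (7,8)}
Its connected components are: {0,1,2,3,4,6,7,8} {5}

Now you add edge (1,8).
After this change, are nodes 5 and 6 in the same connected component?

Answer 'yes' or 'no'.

Answer: no

Derivation:
Initial components: {0,1,2,3,4,6,7,8} {5}
Adding edge (1,8): both already in same component {0,1,2,3,4,6,7,8}. No change.
New components: {0,1,2,3,4,6,7,8} {5}
Are 5 and 6 in the same component? no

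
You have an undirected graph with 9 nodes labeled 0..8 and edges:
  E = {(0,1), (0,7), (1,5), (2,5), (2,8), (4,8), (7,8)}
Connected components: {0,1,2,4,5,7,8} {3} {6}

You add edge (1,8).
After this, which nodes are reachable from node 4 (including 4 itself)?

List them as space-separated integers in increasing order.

Answer: 0 1 2 4 5 7 8

Derivation:
Before: nodes reachable from 4: {0,1,2,4,5,7,8}
Adding (1,8): both endpoints already in same component. Reachability from 4 unchanged.
After: nodes reachable from 4: {0,1,2,4,5,7,8}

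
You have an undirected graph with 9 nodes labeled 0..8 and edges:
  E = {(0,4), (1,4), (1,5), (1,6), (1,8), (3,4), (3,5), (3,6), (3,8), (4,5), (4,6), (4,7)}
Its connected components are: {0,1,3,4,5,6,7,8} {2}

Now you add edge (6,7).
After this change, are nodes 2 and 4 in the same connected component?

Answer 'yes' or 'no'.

Answer: no

Derivation:
Initial components: {0,1,3,4,5,6,7,8} {2}
Adding edge (6,7): both already in same component {0,1,3,4,5,6,7,8}. No change.
New components: {0,1,3,4,5,6,7,8} {2}
Are 2 and 4 in the same component? no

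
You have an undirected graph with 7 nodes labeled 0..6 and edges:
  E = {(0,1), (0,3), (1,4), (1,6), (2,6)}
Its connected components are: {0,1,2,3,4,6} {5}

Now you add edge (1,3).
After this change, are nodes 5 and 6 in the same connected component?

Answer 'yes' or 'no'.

Initial components: {0,1,2,3,4,6} {5}
Adding edge (1,3): both already in same component {0,1,2,3,4,6}. No change.
New components: {0,1,2,3,4,6} {5}
Are 5 and 6 in the same component? no

Answer: no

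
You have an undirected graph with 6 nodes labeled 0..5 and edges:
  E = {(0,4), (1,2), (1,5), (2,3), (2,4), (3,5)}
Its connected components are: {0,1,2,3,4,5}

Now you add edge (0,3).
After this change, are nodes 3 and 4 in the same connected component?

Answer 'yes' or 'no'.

Answer: yes

Derivation:
Initial components: {0,1,2,3,4,5}
Adding edge (0,3): both already in same component {0,1,2,3,4,5}. No change.
New components: {0,1,2,3,4,5}
Are 3 and 4 in the same component? yes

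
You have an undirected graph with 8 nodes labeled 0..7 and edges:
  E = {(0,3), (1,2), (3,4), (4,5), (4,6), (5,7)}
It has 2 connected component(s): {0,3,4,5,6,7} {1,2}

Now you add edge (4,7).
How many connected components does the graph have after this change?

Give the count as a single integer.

Initial component count: 2
Add (4,7): endpoints already in same component. Count unchanged: 2.
New component count: 2

Answer: 2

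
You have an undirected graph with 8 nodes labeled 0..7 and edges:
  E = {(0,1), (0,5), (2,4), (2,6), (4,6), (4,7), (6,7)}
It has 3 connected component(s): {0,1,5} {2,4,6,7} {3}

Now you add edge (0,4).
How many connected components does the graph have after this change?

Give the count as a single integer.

Answer: 2

Derivation:
Initial component count: 3
Add (0,4): merges two components. Count decreases: 3 -> 2.
New component count: 2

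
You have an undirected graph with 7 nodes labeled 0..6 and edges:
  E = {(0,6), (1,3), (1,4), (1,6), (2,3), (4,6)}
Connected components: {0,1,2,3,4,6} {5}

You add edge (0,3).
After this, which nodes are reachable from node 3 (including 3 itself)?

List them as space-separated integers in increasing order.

Before: nodes reachable from 3: {0,1,2,3,4,6}
Adding (0,3): both endpoints already in same component. Reachability from 3 unchanged.
After: nodes reachable from 3: {0,1,2,3,4,6}

Answer: 0 1 2 3 4 6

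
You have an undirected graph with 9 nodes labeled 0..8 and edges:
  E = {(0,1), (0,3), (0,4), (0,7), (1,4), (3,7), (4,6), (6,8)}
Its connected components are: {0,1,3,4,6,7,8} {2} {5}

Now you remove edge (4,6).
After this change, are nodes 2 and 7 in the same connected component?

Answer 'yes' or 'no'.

Answer: no

Derivation:
Initial components: {0,1,3,4,6,7,8} {2} {5}
Removing edge (4,6): it was a bridge — component count 3 -> 4.
New components: {0,1,3,4,7} {2} {5} {6,8}
Are 2 and 7 in the same component? no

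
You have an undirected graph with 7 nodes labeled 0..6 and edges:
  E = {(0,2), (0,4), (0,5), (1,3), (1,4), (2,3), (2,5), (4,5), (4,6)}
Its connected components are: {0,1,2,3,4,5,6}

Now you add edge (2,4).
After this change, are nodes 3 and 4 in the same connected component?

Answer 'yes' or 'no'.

Answer: yes

Derivation:
Initial components: {0,1,2,3,4,5,6}
Adding edge (2,4): both already in same component {0,1,2,3,4,5,6}. No change.
New components: {0,1,2,3,4,5,6}
Are 3 and 4 in the same component? yes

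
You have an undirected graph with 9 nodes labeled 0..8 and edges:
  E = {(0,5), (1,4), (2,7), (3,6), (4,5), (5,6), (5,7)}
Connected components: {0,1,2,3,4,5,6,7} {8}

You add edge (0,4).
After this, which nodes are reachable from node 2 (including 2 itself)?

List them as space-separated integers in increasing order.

Before: nodes reachable from 2: {0,1,2,3,4,5,6,7}
Adding (0,4): both endpoints already in same component. Reachability from 2 unchanged.
After: nodes reachable from 2: {0,1,2,3,4,5,6,7}

Answer: 0 1 2 3 4 5 6 7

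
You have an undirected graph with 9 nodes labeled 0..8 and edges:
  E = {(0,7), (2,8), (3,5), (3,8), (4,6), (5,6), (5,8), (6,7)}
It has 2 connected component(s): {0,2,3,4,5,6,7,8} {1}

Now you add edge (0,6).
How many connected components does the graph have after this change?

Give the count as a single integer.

Initial component count: 2
Add (0,6): endpoints already in same component. Count unchanged: 2.
New component count: 2

Answer: 2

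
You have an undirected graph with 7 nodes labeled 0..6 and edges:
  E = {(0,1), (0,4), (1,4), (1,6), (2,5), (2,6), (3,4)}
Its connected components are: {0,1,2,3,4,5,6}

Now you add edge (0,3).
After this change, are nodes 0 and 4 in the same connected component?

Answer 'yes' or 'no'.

Initial components: {0,1,2,3,4,5,6}
Adding edge (0,3): both already in same component {0,1,2,3,4,5,6}. No change.
New components: {0,1,2,3,4,5,6}
Are 0 and 4 in the same component? yes

Answer: yes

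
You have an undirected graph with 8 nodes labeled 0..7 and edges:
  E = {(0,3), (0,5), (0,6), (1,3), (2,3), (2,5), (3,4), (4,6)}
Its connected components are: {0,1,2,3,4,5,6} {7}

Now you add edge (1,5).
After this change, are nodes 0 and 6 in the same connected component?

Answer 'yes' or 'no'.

Initial components: {0,1,2,3,4,5,6} {7}
Adding edge (1,5): both already in same component {0,1,2,3,4,5,6}. No change.
New components: {0,1,2,3,4,5,6} {7}
Are 0 and 6 in the same component? yes

Answer: yes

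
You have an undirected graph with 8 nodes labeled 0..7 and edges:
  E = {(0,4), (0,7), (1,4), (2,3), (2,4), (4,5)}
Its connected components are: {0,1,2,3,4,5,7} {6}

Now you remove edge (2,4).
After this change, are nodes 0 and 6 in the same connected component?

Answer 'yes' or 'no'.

Initial components: {0,1,2,3,4,5,7} {6}
Removing edge (2,4): it was a bridge — component count 2 -> 3.
New components: {0,1,4,5,7} {2,3} {6}
Are 0 and 6 in the same component? no

Answer: no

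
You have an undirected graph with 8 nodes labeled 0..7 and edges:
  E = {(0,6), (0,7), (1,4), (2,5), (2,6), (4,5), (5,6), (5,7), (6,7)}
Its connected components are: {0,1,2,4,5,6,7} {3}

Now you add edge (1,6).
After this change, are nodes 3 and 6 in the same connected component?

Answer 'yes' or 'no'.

Initial components: {0,1,2,4,5,6,7} {3}
Adding edge (1,6): both already in same component {0,1,2,4,5,6,7}. No change.
New components: {0,1,2,4,5,6,7} {3}
Are 3 and 6 in the same component? no

Answer: no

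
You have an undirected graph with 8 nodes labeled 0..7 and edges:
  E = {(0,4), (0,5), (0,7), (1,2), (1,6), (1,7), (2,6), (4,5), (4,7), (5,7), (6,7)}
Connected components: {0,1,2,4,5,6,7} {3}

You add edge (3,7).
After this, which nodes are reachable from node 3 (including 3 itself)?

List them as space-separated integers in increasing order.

Answer: 0 1 2 3 4 5 6 7

Derivation:
Before: nodes reachable from 3: {3}
Adding (3,7): merges 3's component with another. Reachability grows.
After: nodes reachable from 3: {0,1,2,3,4,5,6,7}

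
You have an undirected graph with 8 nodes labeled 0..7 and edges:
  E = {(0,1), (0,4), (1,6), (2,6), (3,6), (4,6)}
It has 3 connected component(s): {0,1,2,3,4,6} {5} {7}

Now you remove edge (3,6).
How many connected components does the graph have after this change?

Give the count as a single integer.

Initial component count: 3
Remove (3,6): it was a bridge. Count increases: 3 -> 4.
  After removal, components: {0,1,2,4,6} {3} {5} {7}
New component count: 4

Answer: 4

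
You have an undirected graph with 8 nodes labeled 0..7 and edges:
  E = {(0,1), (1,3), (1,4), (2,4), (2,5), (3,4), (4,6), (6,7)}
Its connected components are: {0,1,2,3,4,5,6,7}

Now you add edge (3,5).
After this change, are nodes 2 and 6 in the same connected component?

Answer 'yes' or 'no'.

Initial components: {0,1,2,3,4,5,6,7}
Adding edge (3,5): both already in same component {0,1,2,3,4,5,6,7}. No change.
New components: {0,1,2,3,4,5,6,7}
Are 2 and 6 in the same component? yes

Answer: yes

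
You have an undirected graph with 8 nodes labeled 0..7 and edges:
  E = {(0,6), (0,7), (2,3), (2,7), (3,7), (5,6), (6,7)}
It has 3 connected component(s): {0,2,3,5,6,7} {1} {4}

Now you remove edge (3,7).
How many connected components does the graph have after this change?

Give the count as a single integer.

Answer: 3

Derivation:
Initial component count: 3
Remove (3,7): not a bridge. Count unchanged: 3.
  After removal, components: {0,2,3,5,6,7} {1} {4}
New component count: 3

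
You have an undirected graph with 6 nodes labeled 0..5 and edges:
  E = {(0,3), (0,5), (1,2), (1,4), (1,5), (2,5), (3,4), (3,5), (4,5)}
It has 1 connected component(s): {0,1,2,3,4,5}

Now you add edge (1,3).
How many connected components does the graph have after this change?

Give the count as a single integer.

Answer: 1

Derivation:
Initial component count: 1
Add (1,3): endpoints already in same component. Count unchanged: 1.
New component count: 1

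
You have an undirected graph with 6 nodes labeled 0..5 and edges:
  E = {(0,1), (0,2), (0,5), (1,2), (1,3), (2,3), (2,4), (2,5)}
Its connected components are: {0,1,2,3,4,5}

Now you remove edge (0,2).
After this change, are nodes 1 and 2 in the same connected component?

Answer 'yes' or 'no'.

Initial components: {0,1,2,3,4,5}
Removing edge (0,2): not a bridge — component count unchanged at 1.
New components: {0,1,2,3,4,5}
Are 1 and 2 in the same component? yes

Answer: yes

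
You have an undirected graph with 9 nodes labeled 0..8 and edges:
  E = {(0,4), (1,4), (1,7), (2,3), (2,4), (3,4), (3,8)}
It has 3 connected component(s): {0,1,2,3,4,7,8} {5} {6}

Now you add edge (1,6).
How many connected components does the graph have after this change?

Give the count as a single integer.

Initial component count: 3
Add (1,6): merges two components. Count decreases: 3 -> 2.
New component count: 2

Answer: 2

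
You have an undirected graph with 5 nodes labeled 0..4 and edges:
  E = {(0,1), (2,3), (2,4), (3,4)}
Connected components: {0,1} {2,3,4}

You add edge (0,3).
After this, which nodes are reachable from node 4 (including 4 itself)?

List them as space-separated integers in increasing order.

Before: nodes reachable from 4: {2,3,4}
Adding (0,3): merges 4's component with another. Reachability grows.
After: nodes reachable from 4: {0,1,2,3,4}

Answer: 0 1 2 3 4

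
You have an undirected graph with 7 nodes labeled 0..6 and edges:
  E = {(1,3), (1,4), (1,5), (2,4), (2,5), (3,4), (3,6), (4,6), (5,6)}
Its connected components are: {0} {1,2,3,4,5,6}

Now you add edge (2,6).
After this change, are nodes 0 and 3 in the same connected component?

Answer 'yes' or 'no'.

Initial components: {0} {1,2,3,4,5,6}
Adding edge (2,6): both already in same component {1,2,3,4,5,6}. No change.
New components: {0} {1,2,3,4,5,6}
Are 0 and 3 in the same component? no

Answer: no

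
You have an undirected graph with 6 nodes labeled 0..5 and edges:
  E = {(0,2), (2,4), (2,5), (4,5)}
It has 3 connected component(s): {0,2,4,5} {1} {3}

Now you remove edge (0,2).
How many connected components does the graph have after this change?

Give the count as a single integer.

Initial component count: 3
Remove (0,2): it was a bridge. Count increases: 3 -> 4.
  After removal, components: {0} {1} {2,4,5} {3}
New component count: 4

Answer: 4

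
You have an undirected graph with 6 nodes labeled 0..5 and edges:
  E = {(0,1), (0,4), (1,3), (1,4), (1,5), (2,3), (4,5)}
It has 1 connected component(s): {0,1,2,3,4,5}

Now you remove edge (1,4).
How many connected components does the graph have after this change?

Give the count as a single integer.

Initial component count: 1
Remove (1,4): not a bridge. Count unchanged: 1.
  After removal, components: {0,1,2,3,4,5}
New component count: 1

Answer: 1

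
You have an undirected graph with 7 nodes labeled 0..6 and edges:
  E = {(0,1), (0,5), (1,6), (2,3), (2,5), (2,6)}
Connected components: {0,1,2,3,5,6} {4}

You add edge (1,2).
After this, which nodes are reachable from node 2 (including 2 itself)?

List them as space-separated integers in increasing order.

Answer: 0 1 2 3 5 6

Derivation:
Before: nodes reachable from 2: {0,1,2,3,5,6}
Adding (1,2): both endpoints already in same component. Reachability from 2 unchanged.
After: nodes reachable from 2: {0,1,2,3,5,6}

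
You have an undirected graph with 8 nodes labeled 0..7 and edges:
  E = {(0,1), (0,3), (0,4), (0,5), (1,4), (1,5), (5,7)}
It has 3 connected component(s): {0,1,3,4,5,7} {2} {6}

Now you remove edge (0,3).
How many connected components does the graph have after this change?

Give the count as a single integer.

Initial component count: 3
Remove (0,3): it was a bridge. Count increases: 3 -> 4.
  After removal, components: {0,1,4,5,7} {2} {3} {6}
New component count: 4

Answer: 4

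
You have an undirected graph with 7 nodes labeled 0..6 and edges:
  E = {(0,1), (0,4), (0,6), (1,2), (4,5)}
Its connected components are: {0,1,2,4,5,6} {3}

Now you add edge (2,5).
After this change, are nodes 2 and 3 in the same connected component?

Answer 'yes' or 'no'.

Initial components: {0,1,2,4,5,6} {3}
Adding edge (2,5): both already in same component {0,1,2,4,5,6}. No change.
New components: {0,1,2,4,5,6} {3}
Are 2 and 3 in the same component? no

Answer: no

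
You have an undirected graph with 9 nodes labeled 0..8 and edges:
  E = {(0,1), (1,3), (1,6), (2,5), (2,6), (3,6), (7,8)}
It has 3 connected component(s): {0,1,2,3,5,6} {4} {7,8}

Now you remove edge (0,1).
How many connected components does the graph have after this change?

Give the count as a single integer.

Initial component count: 3
Remove (0,1): it was a bridge. Count increases: 3 -> 4.
  After removal, components: {0} {1,2,3,5,6} {4} {7,8}
New component count: 4

Answer: 4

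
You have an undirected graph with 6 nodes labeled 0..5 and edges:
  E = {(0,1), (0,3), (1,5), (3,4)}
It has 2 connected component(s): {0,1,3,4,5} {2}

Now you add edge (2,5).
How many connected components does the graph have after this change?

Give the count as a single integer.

Initial component count: 2
Add (2,5): merges two components. Count decreases: 2 -> 1.
New component count: 1

Answer: 1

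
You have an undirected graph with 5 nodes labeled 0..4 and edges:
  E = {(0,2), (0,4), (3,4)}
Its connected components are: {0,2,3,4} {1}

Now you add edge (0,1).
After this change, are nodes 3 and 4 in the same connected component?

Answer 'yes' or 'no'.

Answer: yes

Derivation:
Initial components: {0,2,3,4} {1}
Adding edge (0,1): merges {0,2,3,4} and {1}.
New components: {0,1,2,3,4}
Are 3 and 4 in the same component? yes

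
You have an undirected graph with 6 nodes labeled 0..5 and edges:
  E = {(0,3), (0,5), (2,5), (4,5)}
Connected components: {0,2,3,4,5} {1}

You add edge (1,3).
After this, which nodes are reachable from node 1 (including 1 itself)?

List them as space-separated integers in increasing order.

Answer: 0 1 2 3 4 5

Derivation:
Before: nodes reachable from 1: {1}
Adding (1,3): merges 1's component with another. Reachability grows.
After: nodes reachable from 1: {0,1,2,3,4,5}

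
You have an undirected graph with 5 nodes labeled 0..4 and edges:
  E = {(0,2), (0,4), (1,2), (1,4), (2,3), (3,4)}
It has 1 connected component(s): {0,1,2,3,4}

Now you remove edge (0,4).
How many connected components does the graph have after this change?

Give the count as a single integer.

Answer: 1

Derivation:
Initial component count: 1
Remove (0,4): not a bridge. Count unchanged: 1.
  After removal, components: {0,1,2,3,4}
New component count: 1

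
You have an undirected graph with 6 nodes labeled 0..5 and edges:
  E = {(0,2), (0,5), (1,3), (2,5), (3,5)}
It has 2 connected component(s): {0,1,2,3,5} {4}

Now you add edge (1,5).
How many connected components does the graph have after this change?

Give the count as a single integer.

Answer: 2

Derivation:
Initial component count: 2
Add (1,5): endpoints already in same component. Count unchanged: 2.
New component count: 2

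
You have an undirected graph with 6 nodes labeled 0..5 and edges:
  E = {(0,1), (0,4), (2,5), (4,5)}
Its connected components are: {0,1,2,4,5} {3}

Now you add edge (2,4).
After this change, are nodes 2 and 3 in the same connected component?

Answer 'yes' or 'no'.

Initial components: {0,1,2,4,5} {3}
Adding edge (2,4): both already in same component {0,1,2,4,5}. No change.
New components: {0,1,2,4,5} {3}
Are 2 and 3 in the same component? no

Answer: no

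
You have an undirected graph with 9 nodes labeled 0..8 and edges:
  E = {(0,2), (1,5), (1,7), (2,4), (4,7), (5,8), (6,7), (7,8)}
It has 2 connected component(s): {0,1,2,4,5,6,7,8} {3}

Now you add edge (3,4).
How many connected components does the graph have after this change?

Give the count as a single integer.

Answer: 1

Derivation:
Initial component count: 2
Add (3,4): merges two components. Count decreases: 2 -> 1.
New component count: 1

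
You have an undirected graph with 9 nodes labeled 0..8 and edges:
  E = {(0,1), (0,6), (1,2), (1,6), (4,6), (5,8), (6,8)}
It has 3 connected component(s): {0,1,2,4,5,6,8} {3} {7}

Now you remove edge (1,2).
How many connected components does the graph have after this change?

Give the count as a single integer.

Answer: 4

Derivation:
Initial component count: 3
Remove (1,2): it was a bridge. Count increases: 3 -> 4.
  After removal, components: {0,1,4,5,6,8} {2} {3} {7}
New component count: 4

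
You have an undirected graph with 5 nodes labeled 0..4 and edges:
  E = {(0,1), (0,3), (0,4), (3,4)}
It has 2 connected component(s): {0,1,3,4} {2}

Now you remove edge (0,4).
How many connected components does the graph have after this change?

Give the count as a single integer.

Initial component count: 2
Remove (0,4): not a bridge. Count unchanged: 2.
  After removal, components: {0,1,3,4} {2}
New component count: 2

Answer: 2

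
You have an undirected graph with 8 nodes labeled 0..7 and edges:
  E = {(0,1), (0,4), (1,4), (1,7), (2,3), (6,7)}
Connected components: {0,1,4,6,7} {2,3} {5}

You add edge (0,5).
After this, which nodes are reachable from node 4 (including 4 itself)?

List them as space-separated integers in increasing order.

Answer: 0 1 4 5 6 7

Derivation:
Before: nodes reachable from 4: {0,1,4,6,7}
Adding (0,5): merges 4's component with another. Reachability grows.
After: nodes reachable from 4: {0,1,4,5,6,7}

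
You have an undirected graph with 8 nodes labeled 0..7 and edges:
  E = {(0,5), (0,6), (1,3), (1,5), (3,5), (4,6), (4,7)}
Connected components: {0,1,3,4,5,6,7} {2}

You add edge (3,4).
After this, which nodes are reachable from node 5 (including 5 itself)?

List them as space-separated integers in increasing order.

Before: nodes reachable from 5: {0,1,3,4,5,6,7}
Adding (3,4): both endpoints already in same component. Reachability from 5 unchanged.
After: nodes reachable from 5: {0,1,3,4,5,6,7}

Answer: 0 1 3 4 5 6 7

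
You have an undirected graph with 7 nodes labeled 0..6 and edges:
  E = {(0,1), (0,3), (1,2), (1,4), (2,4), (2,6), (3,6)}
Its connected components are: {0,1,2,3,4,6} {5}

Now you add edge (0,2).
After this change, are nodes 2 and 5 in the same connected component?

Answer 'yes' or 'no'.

Initial components: {0,1,2,3,4,6} {5}
Adding edge (0,2): both already in same component {0,1,2,3,4,6}. No change.
New components: {0,1,2,3,4,6} {5}
Are 2 and 5 in the same component? no

Answer: no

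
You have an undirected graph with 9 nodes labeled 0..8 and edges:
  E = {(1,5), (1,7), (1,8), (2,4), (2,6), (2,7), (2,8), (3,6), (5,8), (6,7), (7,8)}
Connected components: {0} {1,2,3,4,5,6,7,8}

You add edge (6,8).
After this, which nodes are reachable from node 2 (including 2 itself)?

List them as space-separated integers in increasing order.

Before: nodes reachable from 2: {1,2,3,4,5,6,7,8}
Adding (6,8): both endpoints already in same component. Reachability from 2 unchanged.
After: nodes reachable from 2: {1,2,3,4,5,6,7,8}

Answer: 1 2 3 4 5 6 7 8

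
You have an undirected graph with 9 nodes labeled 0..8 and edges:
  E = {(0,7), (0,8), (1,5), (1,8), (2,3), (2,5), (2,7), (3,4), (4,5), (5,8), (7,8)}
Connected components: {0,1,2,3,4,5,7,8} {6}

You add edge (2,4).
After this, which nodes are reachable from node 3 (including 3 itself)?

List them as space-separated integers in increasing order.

Answer: 0 1 2 3 4 5 7 8

Derivation:
Before: nodes reachable from 3: {0,1,2,3,4,5,7,8}
Adding (2,4): both endpoints already in same component. Reachability from 3 unchanged.
After: nodes reachable from 3: {0,1,2,3,4,5,7,8}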